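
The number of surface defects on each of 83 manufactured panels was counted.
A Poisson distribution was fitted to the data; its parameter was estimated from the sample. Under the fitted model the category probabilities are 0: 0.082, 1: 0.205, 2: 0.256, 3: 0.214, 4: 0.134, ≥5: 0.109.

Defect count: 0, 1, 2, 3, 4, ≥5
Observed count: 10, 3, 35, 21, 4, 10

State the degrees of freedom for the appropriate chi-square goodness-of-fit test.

4

There are k = 6 categories and 1 parameter estimated from the data, so df = 6 − 1 − 1 = 4.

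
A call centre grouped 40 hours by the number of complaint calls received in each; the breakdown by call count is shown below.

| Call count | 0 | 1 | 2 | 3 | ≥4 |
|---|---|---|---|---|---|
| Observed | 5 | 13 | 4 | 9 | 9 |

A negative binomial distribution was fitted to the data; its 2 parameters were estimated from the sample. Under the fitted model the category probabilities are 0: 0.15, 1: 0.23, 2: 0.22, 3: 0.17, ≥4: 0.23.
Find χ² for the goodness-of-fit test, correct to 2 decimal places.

5.07

Expected counts E_i = n·p_i: 40×0.15 = 6, 40×0.23 = 9.2, 40×0.22 = 8.8, 40×0.17 = 6.8, 40×0.23 = 9.2.
cat         O        E   (O−E)²/E
0           5        6      0.167
1          13      9.2      1.570
2           4      8.8      2.618
3           9      6.8      0.712
≥4          9      9.2      0.004
Sum = 5.07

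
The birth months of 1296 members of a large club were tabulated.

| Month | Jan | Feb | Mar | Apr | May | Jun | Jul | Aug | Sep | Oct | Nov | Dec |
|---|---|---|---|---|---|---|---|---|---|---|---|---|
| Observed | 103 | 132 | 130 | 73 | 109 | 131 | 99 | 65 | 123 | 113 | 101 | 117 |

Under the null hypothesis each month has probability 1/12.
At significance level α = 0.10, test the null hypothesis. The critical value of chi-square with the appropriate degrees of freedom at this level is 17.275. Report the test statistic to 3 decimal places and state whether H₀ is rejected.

Under H₀ each category has probability 1/12, so each expected count is 1296/12 = 108.
cat         O        E   (O−E)²/E
Jan       103      108     0.2315
Feb       132      108     5.3333
Mar       130      108     4.4815
Apr        73      108    11.3426
May       109      108     0.0093
Jun       131      108     4.8981
Jul        99      108     0.7500
Aug        65      108    17.1204
Sep       123      108     2.0833
Oct       113      108     0.2315
Nov       101      108     0.4537
Dec       117      108     0.7500
Sum = 47.685
df = 11. Since 47.685 > 17.275, we reject H₀.

47.685; reject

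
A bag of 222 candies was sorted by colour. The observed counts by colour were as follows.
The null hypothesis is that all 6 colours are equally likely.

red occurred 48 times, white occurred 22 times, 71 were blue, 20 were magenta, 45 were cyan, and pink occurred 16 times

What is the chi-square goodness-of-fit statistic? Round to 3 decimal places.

62.054

Under H₀ each category has probability 1/6, so each expected count is 222/6 = 37.
cat          O        E   (O−E)²/E
red         48       37     3.2703
white       22       37     6.0811
blue        71       37    31.2432
magenta     20       37     7.8108
cyan        45       37     1.7297
pink        16       37    11.9189
Sum = 62.054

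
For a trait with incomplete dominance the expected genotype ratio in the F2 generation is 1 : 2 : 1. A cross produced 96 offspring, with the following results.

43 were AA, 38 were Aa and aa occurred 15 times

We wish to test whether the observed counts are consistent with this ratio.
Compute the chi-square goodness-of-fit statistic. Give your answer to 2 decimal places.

Ratio total = 4. Expected counts: 96×1/4 = 24, 96×2/4 = 48, 96×1/4 = 24.
cat         O        E   (O−E)²/E
AA         43       24     15.042
Aa         38       48      2.083
aa         15       24      3.375
Sum = 20.50

20.50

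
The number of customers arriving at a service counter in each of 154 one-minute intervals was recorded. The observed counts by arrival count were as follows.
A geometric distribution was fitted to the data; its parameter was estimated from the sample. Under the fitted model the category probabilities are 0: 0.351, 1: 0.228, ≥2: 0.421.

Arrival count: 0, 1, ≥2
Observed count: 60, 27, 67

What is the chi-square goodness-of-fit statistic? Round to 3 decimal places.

Expected counts E_i = n·p_i: 154×0.351 = 54.054, 154×0.228 = 35.112, 154×0.421 = 64.834.
χ² = (60−54.054)²/54.054 + (27−35.112)²/35.112 + (67−64.834)²/64.834
   = 0.6541 + 1.8741 + 0.0724
Sum = 2.601

2.601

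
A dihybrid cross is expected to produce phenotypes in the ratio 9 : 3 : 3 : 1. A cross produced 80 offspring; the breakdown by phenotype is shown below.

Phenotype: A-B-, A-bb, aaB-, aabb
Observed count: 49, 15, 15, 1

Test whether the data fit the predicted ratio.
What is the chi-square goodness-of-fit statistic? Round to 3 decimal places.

3.556

Ratio total = 16. Expected counts: 80×9/16 = 45, 80×3/16 = 15, 80×3/16 = 15, 80×1/16 = 5.
cat         O        E   (O−E)²/E
A-B-       49       45     0.3556
A-bb       15       15     0.0000
aaB-       15       15     0.0000
aabb        1        5     3.2000
Sum = 3.556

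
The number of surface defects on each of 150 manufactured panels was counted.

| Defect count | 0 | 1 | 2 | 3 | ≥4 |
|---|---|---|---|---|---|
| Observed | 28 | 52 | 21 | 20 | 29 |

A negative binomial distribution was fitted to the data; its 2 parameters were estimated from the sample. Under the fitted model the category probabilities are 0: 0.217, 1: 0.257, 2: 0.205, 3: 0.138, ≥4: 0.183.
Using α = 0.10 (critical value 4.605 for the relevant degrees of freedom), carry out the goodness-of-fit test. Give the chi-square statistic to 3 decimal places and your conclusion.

8.531; reject

Expected counts E_i = n·p_i: 150×0.217 = 32.55, 150×0.257 = 38.55, 150×0.205 = 30.75, 150×0.138 = 20.7, 150×0.183 = 27.45.
0: (28 − 32.55)²/32.55 = 20.7025/32.55 = 0.6360
1: (52 − 38.55)²/38.55 = 180.9025/38.55 = 4.6927
2: (21 − 30.75)²/30.75 = 95.0625/30.75 = 3.0915
3: (20 − 20.7)²/20.7 = 0.49/20.7 = 0.0237
≥4: (29 − 27.45)²/27.45 = 2.4025/27.45 = 0.0875
Sum = 8.531
df = 2. Since 8.531 > 4.605, we reject H₀.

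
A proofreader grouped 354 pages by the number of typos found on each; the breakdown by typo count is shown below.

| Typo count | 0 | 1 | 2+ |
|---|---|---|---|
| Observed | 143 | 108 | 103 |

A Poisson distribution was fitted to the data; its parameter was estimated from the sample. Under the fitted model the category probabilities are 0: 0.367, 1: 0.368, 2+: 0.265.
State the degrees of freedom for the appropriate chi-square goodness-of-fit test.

1

There are k = 3 categories and 1 parameter estimated from the data, so df = 3 − 1 − 1 = 1.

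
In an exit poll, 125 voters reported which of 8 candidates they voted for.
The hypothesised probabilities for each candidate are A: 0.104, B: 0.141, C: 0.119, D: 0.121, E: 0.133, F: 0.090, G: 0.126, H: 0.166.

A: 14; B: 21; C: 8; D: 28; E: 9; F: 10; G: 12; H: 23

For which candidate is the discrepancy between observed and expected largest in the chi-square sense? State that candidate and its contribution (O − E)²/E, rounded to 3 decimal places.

D, 10.960

Expected counts E_i = n·p_i: 125×0.104 = 13, 125×0.141 = 17.625, 125×0.119 = 14.875, 125×0.121 = 15.125, 125×0.133 = 16.625, 125×0.090 = 11.25, 125×0.126 = 15.75, 125×0.166 = 20.75.
A: (14 − 13)²/13 = 1/13 = 0.0769
B: (21 − 17.625)²/17.625 = 11.390625/17.625 = 0.6463
C: (8 − 14.875)²/14.875 = 47.265625/14.875 = 3.1775
D: (28 − 15.125)²/15.125 = 165.765625/15.125 = 10.9597
E: (9 − 16.625)²/16.625 = 58.140625/16.625 = 3.4972
F: (10 − 11.25)²/11.25 = 1.5625/11.25 = 0.1389
G: (12 − 15.75)²/15.75 = 14.0625/15.75 = 0.8929
H: (23 − 20.75)²/20.75 = 5.0625/20.75 = 0.2440
The largest term is for D: 10.960.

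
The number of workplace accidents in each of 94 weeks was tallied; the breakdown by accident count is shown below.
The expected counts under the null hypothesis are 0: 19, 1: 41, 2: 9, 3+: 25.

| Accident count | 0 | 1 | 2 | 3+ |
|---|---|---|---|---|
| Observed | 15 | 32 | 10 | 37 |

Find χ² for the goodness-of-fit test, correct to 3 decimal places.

8.689

χ² = (15−19)²/19 + (32−41)²/41 + (10−9)²/9 + (37−25)²/25
   = 0.8421 + 1.9756 + 0.1111 + 5.7600
Sum = 8.689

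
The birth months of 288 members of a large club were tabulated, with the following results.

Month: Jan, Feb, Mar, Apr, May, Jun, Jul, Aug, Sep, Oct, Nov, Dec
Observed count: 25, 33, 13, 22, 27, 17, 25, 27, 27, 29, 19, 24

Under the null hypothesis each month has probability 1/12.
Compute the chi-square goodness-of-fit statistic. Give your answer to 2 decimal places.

13.92

Under H₀ each category has probability 1/12, so each expected count is 288/12 = 24.
χ² = (25−24)²/24 + (33−24)²/24 + (13−24)²/24 + (22−24)²/24 + (27−24)²/24 + (17−24)²/24 + (25−24)²/24 + (27−24)²/24 + (27−24)²/24 + (29−24)²/24 + (19−24)²/24 + (24−24)²/24
   = 0.042 + 3.375 + 5.042 + 0.167 + 0.375 + 2.042 + 0.042 + 0.375 + 0.375 + 1.042 + 1.042 + 0.000
Sum = 13.92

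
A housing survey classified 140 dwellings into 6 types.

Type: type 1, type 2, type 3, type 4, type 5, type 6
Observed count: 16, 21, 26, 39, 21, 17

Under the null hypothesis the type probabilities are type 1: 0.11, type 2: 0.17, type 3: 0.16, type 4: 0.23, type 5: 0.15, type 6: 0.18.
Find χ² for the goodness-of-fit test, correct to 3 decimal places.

5.036

Expected counts E_i = n·p_i: 140×0.11 = 15.4, 140×0.17 = 23.8, 140×0.16 = 22.4, 140×0.23 = 32.2, 140×0.15 = 21, 140×0.18 = 25.2.
type 1: (16 − 15.4)²/15.4 = 0.36/15.4 = 0.0234
type 2: (21 − 23.8)²/23.8 = 7.84/23.8 = 0.3294
type 3: (26 − 22.4)²/22.4 = 12.96/22.4 = 0.5786
type 4: (39 − 32.2)²/32.2 = 46.24/32.2 = 1.4360
type 5: (21 − 21)²/21 = 0/21 = 0.0000
type 6: (17 − 25.2)²/25.2 = 67.24/25.2 = 2.6683
Sum = 5.036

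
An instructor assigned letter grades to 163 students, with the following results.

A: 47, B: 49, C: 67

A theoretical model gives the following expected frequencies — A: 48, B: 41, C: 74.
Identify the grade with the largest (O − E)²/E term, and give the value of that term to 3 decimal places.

A: (47 − 48)²/48 = 1/48 = 0.0208
B: (49 − 41)²/41 = 64/41 = 1.5610
C: (67 − 74)²/74 = 49/74 = 0.6622
The largest term is for B: 1.561.

B, 1.561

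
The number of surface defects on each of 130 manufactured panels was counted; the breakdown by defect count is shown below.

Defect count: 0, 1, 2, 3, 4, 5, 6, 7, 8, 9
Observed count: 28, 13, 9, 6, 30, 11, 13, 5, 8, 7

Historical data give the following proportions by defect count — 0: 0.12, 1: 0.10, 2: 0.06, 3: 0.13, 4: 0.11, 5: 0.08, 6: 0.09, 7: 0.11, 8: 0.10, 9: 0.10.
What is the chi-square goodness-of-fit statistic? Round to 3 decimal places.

45.228

Expected counts E_i = n·p_i: 130×0.12 = 15.6, 130×0.10 = 13, 130×0.06 = 7.8, 130×0.13 = 16.9, 130×0.11 = 14.3, 130×0.08 = 10.4, 130×0.09 = 11.7, 130×0.11 = 14.3, 130×0.10 = 13, 130×0.10 = 13.
χ² = (28−15.6)²/15.6 + (13−13)²/13 + (9−7.8)²/7.8 + (6−16.9)²/16.9 + (30−14.3)²/14.3 + (11−10.4)²/10.4 + (13−11.7)²/11.7 + (5−14.3)²/14.3 + (8−13)²/13 + (7−13)²/13
   = 9.8564 + 0.0000 + 0.1846 + 7.0302 + 17.2371 + 0.0346 + 0.1444 + 6.0483 + 1.9231 + 2.7692
Sum = 45.228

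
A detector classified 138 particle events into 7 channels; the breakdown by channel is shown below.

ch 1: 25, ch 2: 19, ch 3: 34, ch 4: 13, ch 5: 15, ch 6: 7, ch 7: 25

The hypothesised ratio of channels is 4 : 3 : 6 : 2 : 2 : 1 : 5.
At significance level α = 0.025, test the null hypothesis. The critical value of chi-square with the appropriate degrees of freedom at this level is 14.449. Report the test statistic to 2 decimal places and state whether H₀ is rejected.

Ratio total = 23. Expected counts: 138×4/23 = 24, 138×3/23 = 18, 138×6/23 = 36, 138×2/23 = 12, 138×2/23 = 12, 138×1/23 = 6, 138×5/23 = 30.
χ² = (25−24)²/24 + (19−18)²/18 + (34−36)²/36 + (13−12)²/12 + (15−12)²/12 + (7−6)²/6 + (25−30)²/30
   = 0.042 + 0.056 + 0.111 + 0.083 + 0.750 + 0.167 + 0.833
Sum = 2.04
df = 6. Since 2.04 < 14.449, we do not reject H₀.

2.04; do not reject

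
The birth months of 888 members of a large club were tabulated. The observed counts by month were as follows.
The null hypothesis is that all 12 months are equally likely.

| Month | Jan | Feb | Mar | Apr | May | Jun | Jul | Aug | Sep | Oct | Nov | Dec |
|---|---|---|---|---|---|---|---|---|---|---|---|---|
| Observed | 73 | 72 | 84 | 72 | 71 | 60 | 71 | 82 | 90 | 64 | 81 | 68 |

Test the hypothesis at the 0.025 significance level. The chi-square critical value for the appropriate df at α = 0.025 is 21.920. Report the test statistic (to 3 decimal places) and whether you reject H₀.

11.189; do not reject

Under H₀ each category has probability 1/12, so each expected count is 888/12 = 74.
cat         O        E   (O−E)²/E
Jan        73       74     0.0135
Feb        72       74     0.0541
Mar        84       74     1.3514
Apr        72       74     0.0541
May        71       74     0.1216
Jun        60       74     2.6486
Jul        71       74     0.1216
Aug        82       74     0.8649
Sep        90       74     3.4595
Oct        64       74     1.3514
Nov        81       74     0.6622
Dec        68       74     0.4865
Sum = 11.189
df = 11. Since 11.189 < 21.920, we do not reject H₀.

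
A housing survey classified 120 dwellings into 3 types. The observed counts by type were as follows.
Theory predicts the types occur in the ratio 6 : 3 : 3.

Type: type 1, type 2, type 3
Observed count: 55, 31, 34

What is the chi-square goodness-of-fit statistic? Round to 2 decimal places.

0.98

Ratio total = 12. Expected counts: 120×6/12 = 60, 120×3/12 = 30, 120×3/12 = 30.
χ² = (55−60)²/60 + (31−30)²/30 + (34−30)²/30
   = 0.417 + 0.033 + 0.533
Sum = 0.98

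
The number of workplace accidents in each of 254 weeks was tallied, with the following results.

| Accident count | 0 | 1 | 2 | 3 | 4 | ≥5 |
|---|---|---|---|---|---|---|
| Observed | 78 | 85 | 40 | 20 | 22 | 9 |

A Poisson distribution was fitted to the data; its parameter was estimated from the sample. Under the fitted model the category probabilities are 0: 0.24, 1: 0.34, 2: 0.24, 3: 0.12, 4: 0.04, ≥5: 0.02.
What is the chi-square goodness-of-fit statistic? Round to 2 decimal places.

Expected counts E_i = n·p_i: 254×0.24 = 60.96, 254×0.34 = 86.36, 254×0.24 = 60.96, 254×0.12 = 30.48, 254×0.04 = 10.16, 254×0.02 = 5.08.
0: (78 − 60.96)²/60.96 = 290.3616/60.96 = 4.763
1: (85 − 86.36)²/86.36 = 1.8496/86.36 = 0.021
2: (40 − 60.96)²/60.96 = 439.3216/60.96 = 7.207
3: (20 − 30.48)²/30.48 = 109.8304/30.48 = 3.603
4: (22 − 10.16)²/10.16 = 140.1856/10.16 = 13.798
≥5: (9 − 5.08)²/5.08 = 15.3664/5.08 = 3.025
Sum = 32.42

32.42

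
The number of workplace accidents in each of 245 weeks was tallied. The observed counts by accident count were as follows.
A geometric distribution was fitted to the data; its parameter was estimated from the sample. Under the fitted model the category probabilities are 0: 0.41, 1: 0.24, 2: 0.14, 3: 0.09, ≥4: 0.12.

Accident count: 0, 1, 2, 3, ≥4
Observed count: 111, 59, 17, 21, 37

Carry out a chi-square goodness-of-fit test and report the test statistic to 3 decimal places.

11.849

Expected counts E_i = n·p_i: 245×0.41 = 100.45, 245×0.24 = 58.8, 245×0.14 = 34.3, 245×0.09 = 22.05, 245×0.12 = 29.4.
0: (111 − 100.45)²/100.45 = 111.3025/100.45 = 1.1080
1: (59 − 58.8)²/58.8 = 0.04/58.8 = 0.0007
2: (17 − 34.3)²/34.3 = 299.29/34.3 = 8.7257
3: (21 − 22.05)²/22.05 = 1.1025/22.05 = 0.0500
≥4: (37 − 29.4)²/29.4 = 57.76/29.4 = 1.9646
Sum = 11.849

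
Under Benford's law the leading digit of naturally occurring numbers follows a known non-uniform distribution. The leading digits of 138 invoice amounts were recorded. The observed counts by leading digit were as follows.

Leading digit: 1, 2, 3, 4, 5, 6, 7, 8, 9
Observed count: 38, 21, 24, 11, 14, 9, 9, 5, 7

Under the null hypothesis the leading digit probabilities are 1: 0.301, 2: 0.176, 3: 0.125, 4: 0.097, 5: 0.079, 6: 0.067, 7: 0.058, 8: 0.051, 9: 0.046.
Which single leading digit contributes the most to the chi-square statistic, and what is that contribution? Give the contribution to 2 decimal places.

Expected counts E_i = n·p_i: 138×0.301 = 41.538, 138×0.176 = 24.288, 138×0.125 = 17.25, 138×0.097 = 13.386, 138×0.079 = 10.902, 138×0.067 = 9.246, 138×0.058 = 8.004, 138×0.051 = 7.038, 138×0.046 = 6.348.
χ² = (38−41.538)²/41.538 + (21−24.288)²/24.288 + (24−17.25)²/17.25 + (11−13.386)²/13.386 + (14−10.902)²/10.902 + (9−9.246)²/9.246 + (9−8.004)²/8.004 + (5−7.038)²/7.038 + (7−6.348)²/6.348
   = 0.301 + 0.445 + 2.641 + 0.425 + 0.880 + 0.007 + 0.124 + 0.590 + 0.067
The largest term is for 3: 2.64.

3, 2.64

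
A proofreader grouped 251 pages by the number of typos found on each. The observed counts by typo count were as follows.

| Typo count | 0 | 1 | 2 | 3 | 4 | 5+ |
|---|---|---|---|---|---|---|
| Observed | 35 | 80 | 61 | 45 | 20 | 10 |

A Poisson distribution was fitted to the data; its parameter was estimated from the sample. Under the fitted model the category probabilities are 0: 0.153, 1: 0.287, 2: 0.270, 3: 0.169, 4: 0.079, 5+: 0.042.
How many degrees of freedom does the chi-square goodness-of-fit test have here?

There are k = 6 categories and 1 parameter estimated from the data, so df = 6 − 1 − 1 = 4.

4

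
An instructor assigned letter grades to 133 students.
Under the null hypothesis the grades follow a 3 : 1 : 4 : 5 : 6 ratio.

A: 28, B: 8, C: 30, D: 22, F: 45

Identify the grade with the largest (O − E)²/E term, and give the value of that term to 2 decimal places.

Ratio total = 19. Expected counts: 133×3/19 = 21, 133×1/19 = 7, 133×4/19 = 28, 133×5/19 = 35, 133×6/19 = 42.
cat         O        E   (O−E)²/E
A          28       21      2.333
B           8        7      0.143
C          30       28      0.143
D          22       35      4.829
F          45       42      0.214
The largest term is for D: 4.83.

D, 4.83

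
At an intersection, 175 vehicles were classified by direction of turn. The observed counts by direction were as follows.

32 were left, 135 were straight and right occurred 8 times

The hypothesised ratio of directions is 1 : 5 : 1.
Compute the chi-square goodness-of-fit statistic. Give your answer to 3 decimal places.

Ratio total = 7. Expected counts: 175×1/7 = 25, 175×5/7 = 125, 175×1/7 = 25.
left: (32 − 25)²/25 = 49/25 = 1.9600
straight: (135 − 125)²/125 = 100/125 = 0.8000
right: (8 − 25)²/25 = 289/25 = 11.5600
Sum = 14.320

14.320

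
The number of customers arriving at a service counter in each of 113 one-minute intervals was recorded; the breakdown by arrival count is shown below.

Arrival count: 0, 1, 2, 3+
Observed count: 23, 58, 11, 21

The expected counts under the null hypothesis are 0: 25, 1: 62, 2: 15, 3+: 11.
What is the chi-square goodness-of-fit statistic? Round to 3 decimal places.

10.576

χ² = (23−25)²/25 + (58−62)²/62 + (11−15)²/15 + (21−11)²/11
   = 0.1600 + 0.2581 + 1.0667 + 9.0909
Sum = 10.576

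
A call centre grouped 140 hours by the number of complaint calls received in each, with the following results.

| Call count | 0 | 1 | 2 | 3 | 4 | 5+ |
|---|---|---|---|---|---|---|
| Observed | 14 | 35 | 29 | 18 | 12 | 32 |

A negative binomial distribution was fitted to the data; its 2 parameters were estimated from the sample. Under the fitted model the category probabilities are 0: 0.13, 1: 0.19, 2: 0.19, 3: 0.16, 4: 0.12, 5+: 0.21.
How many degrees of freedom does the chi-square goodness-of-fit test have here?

3

There are k = 6 categories and 2 parameters estimated from the data, so df = 6 − 1 − 2 = 3.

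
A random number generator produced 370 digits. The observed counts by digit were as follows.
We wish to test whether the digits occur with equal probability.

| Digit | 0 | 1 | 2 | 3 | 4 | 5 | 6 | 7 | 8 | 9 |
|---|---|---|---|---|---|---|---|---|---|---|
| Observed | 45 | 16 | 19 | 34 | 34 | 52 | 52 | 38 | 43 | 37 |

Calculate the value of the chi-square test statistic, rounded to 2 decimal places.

Under H₀ each category has probability 1/10, so each expected count is 370/10 = 37.
0: (45 − 37)²/37 = 64/37 = 1.730
1: (16 − 37)²/37 = 441/37 = 11.919
2: (19 − 37)²/37 = 324/37 = 8.757
3: (34 − 37)²/37 = 9/37 = 0.243
4: (34 − 37)²/37 = 9/37 = 0.243
5: (52 − 37)²/37 = 225/37 = 6.081
6: (52 − 37)²/37 = 225/37 = 6.081
7: (38 − 37)²/37 = 1/37 = 0.027
8: (43 − 37)²/37 = 36/37 = 0.973
9: (37 − 37)²/37 = 0/37 = 0.000
Sum = 36.05

36.05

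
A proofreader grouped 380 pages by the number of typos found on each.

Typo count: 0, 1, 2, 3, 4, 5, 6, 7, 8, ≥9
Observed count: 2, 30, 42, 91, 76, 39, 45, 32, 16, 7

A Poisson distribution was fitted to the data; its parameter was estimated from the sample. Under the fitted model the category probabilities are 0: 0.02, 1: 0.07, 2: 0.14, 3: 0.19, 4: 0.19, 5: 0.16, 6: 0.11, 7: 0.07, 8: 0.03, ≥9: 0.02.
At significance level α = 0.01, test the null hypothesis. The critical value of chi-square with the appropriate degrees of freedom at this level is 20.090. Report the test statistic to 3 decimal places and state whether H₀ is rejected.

Expected counts E_i = n·p_i: 380×0.02 = 7.6, 380×0.07 = 26.6, 380×0.14 = 53.2, 380×0.19 = 72.2, 380×0.19 = 72.2, 380×0.16 = 60.8, 380×0.11 = 41.8, 380×0.07 = 26.6, 380×0.03 = 11.4, 380×0.02 = 7.6.
χ² = (2−7.6)²/7.6 + (30−26.6)²/26.6 + (42−53.2)²/53.2 + (91−72.2)²/72.2 + (76−72.2)²/72.2 + (39−60.8)²/60.8 + (45−41.8)²/41.8 + (32−26.6)²/26.6 + (16−11.4)²/11.4 + (7−7.6)²/7.6
   = 4.1263 + 0.4346 + 2.3579 + 4.8953 + 0.2000 + 7.8164 + 0.2450 + 1.0962 + 1.8561 + 0.0474
Sum = 23.075
df = 8. Since 23.075 > 20.090, we reject H₀.

23.075; reject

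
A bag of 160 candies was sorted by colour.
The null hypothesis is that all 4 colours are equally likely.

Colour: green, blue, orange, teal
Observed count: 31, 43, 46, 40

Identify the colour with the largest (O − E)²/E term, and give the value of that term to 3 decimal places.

Expected count for each of the 4 categories: 160/4 = 40.
χ² = (31−40)²/40 + (43−40)²/40 + (46−40)²/40 + (40−40)²/40
   = 2.0250 + 0.2250 + 0.9000 + 0.0000
The largest term is for green: 2.025.

green, 2.025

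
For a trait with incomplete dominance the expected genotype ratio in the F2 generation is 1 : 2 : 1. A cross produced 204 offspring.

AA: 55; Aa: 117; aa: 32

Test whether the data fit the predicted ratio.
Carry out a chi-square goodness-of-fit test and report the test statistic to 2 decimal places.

9.60

Ratio total = 4. Expected counts: 204×1/4 = 51, 204×2/4 = 102, 204×1/4 = 51.
χ² = (55−51)²/51 + (117−102)²/102 + (32−51)²/51
   = 0.314 + 2.206 + 7.078
Sum = 9.60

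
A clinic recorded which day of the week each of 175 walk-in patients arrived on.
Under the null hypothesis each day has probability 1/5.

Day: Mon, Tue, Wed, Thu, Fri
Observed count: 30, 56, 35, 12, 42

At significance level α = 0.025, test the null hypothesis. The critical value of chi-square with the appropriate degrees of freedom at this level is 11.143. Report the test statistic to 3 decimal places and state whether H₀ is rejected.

Under H₀ each category has probability 1/5, so each expected count is 175/5 = 35.
cat         O        E   (O−E)²/E
Mon        30       35     0.7143
Tue        56       35    12.6000
Wed        35       35     0.0000
Thu        12       35    15.1143
Fri        42       35     1.4000
Sum = 29.829
df = 4. Since 29.829 > 11.143, we reject H₀.

29.829; reject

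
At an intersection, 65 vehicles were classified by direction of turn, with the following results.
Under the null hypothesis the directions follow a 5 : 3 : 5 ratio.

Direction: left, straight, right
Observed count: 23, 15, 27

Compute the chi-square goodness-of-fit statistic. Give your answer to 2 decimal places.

0.32

Ratio total = 13. Expected counts: 65×5/13 = 25, 65×3/13 = 15, 65×5/13 = 25.
χ² = (23−25)²/25 + (15−15)²/15 + (27−25)²/25
   = 0.160 + 0.000 + 0.160
Sum = 0.32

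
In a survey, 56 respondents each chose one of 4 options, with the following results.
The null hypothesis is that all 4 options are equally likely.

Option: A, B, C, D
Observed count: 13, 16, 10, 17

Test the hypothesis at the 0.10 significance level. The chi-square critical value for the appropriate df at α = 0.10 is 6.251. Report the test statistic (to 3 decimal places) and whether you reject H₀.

Expected count for each of the 4 categories: 56/4 = 14.
χ² = (13−14)²/14 + (16−14)²/14 + (10−14)²/14 + (17−14)²/14
   = 0.0714 + 0.2857 + 1.1429 + 0.6429
Sum = 2.143
df = 3. Since 2.143 < 6.251, we do not reject H₀.

2.143; do not reject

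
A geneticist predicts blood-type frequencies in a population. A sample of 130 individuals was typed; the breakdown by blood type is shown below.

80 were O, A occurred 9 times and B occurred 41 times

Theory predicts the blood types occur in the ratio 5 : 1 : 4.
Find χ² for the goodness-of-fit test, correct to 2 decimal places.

Ratio total = 10. Expected counts: 130×5/10 = 65, 130×1/10 = 13, 130×4/10 = 52.
cat         O        E   (O−E)²/E
O          80       65      3.462
A           9       13      1.231
B          41       52      2.327
Sum = 7.02

7.02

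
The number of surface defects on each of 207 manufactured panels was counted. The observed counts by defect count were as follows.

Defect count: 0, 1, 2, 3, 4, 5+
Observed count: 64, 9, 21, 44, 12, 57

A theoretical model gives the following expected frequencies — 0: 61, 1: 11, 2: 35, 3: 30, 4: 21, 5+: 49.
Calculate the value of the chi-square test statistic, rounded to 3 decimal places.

17.808

χ² = (64−61)²/61 + (9−11)²/11 + (21−35)²/35 + (44−30)²/30 + (12−21)²/21 + (57−49)²/49
   = 0.1475 + 0.3636 + 5.6000 + 6.5333 + 3.8571 + 1.3061
Sum = 17.808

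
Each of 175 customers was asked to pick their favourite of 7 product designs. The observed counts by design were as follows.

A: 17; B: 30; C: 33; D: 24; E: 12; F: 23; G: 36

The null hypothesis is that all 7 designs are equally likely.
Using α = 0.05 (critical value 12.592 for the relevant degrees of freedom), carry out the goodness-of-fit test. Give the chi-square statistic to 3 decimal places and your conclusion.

Expected count for each of the 7 categories: 175/7 = 25.
χ² = (17−25)²/25 + (30−25)²/25 + (33−25)²/25 + (24−25)²/25 + (12−25)²/25 + (23−25)²/25 + (36−25)²/25
   = 2.5600 + 1.0000 + 2.5600 + 0.0400 + 6.7600 + 0.1600 + 4.8400
Sum = 17.920
df = 6. Since 17.920 > 12.592, we reject H₀.

17.920; reject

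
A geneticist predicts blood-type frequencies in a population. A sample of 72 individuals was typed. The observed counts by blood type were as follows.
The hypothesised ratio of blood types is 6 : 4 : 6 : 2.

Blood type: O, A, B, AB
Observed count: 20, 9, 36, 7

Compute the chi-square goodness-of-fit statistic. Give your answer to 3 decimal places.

Ratio total = 18. Expected counts: 72×6/18 = 24, 72×4/18 = 16, 72×6/18 = 24, 72×2/18 = 8.
O: (20 − 24)²/24 = 16/24 = 0.6667
A: (9 − 16)²/16 = 49/16 = 3.0625
B: (36 − 24)²/24 = 144/24 = 6.0000
AB: (7 − 8)²/8 = 1/8 = 0.1250
Sum = 9.854

9.854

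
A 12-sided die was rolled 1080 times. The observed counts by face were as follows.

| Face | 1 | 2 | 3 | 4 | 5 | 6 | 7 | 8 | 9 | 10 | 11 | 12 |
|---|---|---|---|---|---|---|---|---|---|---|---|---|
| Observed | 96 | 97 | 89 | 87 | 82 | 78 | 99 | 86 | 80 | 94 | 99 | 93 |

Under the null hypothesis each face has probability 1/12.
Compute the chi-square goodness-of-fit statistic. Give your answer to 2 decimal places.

Under H₀ each category has probability 1/12, so each expected count is 1080/12 = 90.
cat         O        E   (O−E)²/E
1          96       90      0.400
2          97       90      0.544
3          89       90      0.011
4          87       90      0.100
5          82       90      0.711
6          78       90      1.600
7          99       90      0.900
8          86       90      0.178
9          80       90      1.111
10         94       90      0.178
11         99       90      0.900
12         93       90      0.100
Sum = 6.73

6.73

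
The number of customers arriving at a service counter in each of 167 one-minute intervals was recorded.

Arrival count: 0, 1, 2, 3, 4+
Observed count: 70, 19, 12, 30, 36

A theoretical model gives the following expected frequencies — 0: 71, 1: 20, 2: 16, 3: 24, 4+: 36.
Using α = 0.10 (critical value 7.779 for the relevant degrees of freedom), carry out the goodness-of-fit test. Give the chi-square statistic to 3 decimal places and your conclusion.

2.564; do not reject

cat         O        E   (O−E)²/E
0          70       71     0.0141
1          19       20     0.0500
2          12       16     1.0000
3          30       24     1.5000
4+         36       36     0.0000
Sum = 2.564
df = 4. Since 2.564 < 7.779, we do not reject H₀.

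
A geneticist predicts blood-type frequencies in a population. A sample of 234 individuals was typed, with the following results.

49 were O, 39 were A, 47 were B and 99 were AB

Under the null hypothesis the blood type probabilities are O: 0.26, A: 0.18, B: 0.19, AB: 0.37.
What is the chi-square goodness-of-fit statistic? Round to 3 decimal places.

4.462

Expected counts E_i = n·p_i: 234×0.26 = 60.84, 234×0.18 = 42.12, 234×0.19 = 44.46, 234×0.37 = 86.58.
cat         O        E   (O−E)²/E
O          49    60.84     2.3042
A          39    42.12     0.2311
B          47    44.46     0.1451
AB         99    86.58     1.7817
Sum = 4.462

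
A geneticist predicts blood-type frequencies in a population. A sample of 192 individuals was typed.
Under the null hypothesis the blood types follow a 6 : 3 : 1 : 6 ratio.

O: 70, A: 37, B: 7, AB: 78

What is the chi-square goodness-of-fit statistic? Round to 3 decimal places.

2.667

Ratio total = 16. Expected counts: 192×6/16 = 72, 192×3/16 = 36, 192×1/16 = 12, 192×6/16 = 72.
cat         O        E   (O−E)²/E
O          70       72     0.0556
A          37       36     0.0278
B           7       12     2.0833
AB         78       72     0.5000
Sum = 2.667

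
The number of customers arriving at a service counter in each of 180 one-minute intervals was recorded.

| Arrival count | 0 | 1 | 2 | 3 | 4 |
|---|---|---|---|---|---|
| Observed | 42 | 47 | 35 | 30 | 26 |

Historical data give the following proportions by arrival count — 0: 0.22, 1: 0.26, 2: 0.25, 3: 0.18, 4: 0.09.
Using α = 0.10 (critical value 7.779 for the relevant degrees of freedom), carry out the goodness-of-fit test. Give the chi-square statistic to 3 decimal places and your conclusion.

Expected counts E_i = n·p_i: 180×0.22 = 39.6, 180×0.26 = 46.8, 180×0.25 = 45, 180×0.18 = 32.4, 180×0.09 = 16.2.
0: (42 − 39.6)²/39.6 = 5.76/39.6 = 0.1455
1: (47 − 46.8)²/46.8 = 0.04/46.8 = 0.0009
2: (35 − 45)²/45 = 100/45 = 2.2222
3: (30 − 32.4)²/32.4 = 5.76/32.4 = 0.1778
4: (26 − 16.2)²/16.2 = 96.04/16.2 = 5.9284
Sum = 8.475
df = 4. Since 8.475 > 7.779, we reject H₀.

8.475; reject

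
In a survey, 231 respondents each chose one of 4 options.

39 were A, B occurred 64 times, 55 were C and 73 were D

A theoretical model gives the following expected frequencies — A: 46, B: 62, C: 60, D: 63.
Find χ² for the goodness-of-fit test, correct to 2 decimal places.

3.13

χ² = (39−46)²/46 + (64−62)²/62 + (55−60)²/60 + (73−63)²/63
   = 1.065 + 0.065 + 0.417 + 1.587
Sum = 3.13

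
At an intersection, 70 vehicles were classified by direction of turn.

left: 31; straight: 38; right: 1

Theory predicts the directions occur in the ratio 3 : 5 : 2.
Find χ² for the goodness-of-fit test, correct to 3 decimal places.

Ratio total = 10. Expected counts: 70×3/10 = 21, 70×5/10 = 35, 70×2/10 = 14.
χ² = (31−21)²/21 + (38−35)²/35 + (1−14)²/14
   = 4.7619 + 0.2571 + 12.0714
Sum = 17.090

17.090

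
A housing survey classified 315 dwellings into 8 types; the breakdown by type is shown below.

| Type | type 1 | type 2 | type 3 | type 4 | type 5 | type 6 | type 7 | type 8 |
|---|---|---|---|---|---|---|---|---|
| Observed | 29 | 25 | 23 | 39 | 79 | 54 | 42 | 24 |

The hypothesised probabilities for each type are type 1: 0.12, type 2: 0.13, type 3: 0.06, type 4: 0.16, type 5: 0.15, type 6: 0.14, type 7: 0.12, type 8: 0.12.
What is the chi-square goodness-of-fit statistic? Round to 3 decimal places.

Expected counts E_i = n·p_i: 315×0.12 = 37.8, 315×0.13 = 40.95, 315×0.06 = 18.9, 315×0.16 = 50.4, 315×0.15 = 47.25, 315×0.14 = 44.1, 315×0.12 = 37.8, 315×0.12 = 37.8.
cat         O        E   (O−E)²/E
type 1     29     37.8     2.0487
type 2     25    40.95     6.2125
type 3     23     18.9     0.8894
type 4     39     50.4     2.5786
type 5     79    47.25    21.3347
type 6     54     44.1     2.2224
type 7     42     37.8     0.4667
type 8     24     37.8     5.0381
Sum = 40.791

40.791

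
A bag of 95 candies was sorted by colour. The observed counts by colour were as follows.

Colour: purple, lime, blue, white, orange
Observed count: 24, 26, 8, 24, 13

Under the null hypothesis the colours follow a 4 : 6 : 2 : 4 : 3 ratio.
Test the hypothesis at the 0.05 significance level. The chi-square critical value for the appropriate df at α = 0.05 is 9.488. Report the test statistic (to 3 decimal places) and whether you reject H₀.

Ratio total = 19. Expected counts: 95×4/19 = 20, 95×6/19 = 30, 95×2/19 = 10, 95×4/19 = 20, 95×3/19 = 15.
cat         O        E   (O−E)²/E
purple     24       20     0.8000
lime       26       30     0.5333
blue        8       10     0.4000
white      24       20     0.8000
orange     13       15     0.2667
Sum = 2.800
df = 4. Since 2.800 < 9.488, we do not reject H₀.

2.800; do not reject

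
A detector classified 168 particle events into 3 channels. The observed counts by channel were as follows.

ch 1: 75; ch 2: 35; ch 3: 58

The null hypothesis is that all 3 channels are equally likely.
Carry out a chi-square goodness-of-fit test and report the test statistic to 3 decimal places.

14.393

Under H₀ each category has probability 1/3, so each expected count is 168/3 = 56.
χ² = (75−56)²/56 + (35−56)²/56 + (58−56)²/56
   = 6.4464 + 7.8750 + 0.0714
Sum = 14.393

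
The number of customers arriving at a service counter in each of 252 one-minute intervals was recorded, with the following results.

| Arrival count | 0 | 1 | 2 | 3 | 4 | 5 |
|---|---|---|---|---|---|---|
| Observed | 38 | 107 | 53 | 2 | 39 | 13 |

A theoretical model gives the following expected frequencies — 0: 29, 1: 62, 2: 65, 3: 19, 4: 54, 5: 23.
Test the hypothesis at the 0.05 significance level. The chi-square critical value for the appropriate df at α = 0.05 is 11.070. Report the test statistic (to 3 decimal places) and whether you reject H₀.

61.395; reject

0: (38 − 29)²/29 = 81/29 = 2.7931
1: (107 − 62)²/62 = 2025/62 = 32.6613
2: (53 − 65)²/65 = 144/65 = 2.2154
3: (2 − 19)²/19 = 289/19 = 15.2105
4: (39 − 54)²/54 = 225/54 = 4.1667
5: (13 − 23)²/23 = 100/23 = 4.3478
Sum = 61.395
df = 5. Since 61.395 > 11.070, we reject H₀.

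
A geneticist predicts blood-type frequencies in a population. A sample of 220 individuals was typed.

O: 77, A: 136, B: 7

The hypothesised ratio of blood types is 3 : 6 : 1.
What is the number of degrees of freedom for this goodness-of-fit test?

There are k = 3 categories and no parameters were estimated from the data, so df = 3 − 1 = 2.

2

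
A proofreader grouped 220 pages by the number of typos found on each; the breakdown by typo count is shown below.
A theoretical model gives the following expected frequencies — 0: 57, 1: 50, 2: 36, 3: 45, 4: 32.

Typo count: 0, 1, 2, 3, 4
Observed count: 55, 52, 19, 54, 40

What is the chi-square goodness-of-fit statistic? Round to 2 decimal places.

11.98

χ² = (55−57)²/57 + (52−50)²/50 + (19−36)²/36 + (54−45)²/45 + (40−32)²/32
   = 0.070 + 0.080 + 8.028 + 1.800 + 2.000
Sum = 11.98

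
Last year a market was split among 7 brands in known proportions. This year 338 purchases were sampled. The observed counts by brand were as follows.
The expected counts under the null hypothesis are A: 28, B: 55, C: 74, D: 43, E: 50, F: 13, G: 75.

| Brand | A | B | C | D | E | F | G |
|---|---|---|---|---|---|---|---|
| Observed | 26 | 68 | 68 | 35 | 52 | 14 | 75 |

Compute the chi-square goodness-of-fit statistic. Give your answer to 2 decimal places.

5.35

A: (26 − 28)²/28 = 4/28 = 0.143
B: (68 − 55)²/55 = 169/55 = 3.073
C: (68 − 74)²/74 = 36/74 = 0.486
D: (35 − 43)²/43 = 64/43 = 1.488
E: (52 − 50)²/50 = 4/50 = 0.080
F: (14 − 13)²/13 = 1/13 = 0.077
G: (75 − 75)²/75 = 0/75 = 0.000
Sum = 5.35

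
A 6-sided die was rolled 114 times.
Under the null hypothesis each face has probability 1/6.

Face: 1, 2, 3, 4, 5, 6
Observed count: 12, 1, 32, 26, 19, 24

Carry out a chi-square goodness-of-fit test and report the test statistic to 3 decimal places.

32.421

Under H₀ each category has probability 1/6, so each expected count is 114/6 = 19.
χ² = (12−19)²/19 + (1−19)²/19 + (32−19)²/19 + (26−19)²/19 + (19−19)²/19 + (24−19)²/19
   = 2.5789 + 17.0526 + 8.8947 + 2.5789 + 0.0000 + 1.3158
Sum = 32.421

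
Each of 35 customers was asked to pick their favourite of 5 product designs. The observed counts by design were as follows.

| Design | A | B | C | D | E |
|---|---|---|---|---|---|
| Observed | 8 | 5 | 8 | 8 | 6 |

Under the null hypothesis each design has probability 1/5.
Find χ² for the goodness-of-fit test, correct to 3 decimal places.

1.143

Under H₀ each category has probability 1/5, so each expected count is 35/5 = 7.
χ² = (8−7)²/7 + (5−7)²/7 + (8−7)²/7 + (8−7)²/7 + (6−7)²/7
   = 0.1429 + 0.5714 + 0.1429 + 0.1429 + 0.1429
Sum = 1.143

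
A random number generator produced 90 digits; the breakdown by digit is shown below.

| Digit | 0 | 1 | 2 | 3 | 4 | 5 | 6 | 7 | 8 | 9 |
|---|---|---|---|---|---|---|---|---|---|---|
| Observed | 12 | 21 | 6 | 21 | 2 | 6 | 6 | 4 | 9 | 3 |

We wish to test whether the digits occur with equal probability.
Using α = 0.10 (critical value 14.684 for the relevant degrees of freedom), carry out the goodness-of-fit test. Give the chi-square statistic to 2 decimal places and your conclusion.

Expected count for each of the 10 categories: 90/10 = 9.
0: (12 − 9)²/9 = 9/9 = 1.000
1: (21 − 9)²/9 = 144/9 = 16.000
2: (6 − 9)²/9 = 9/9 = 1.000
3: (21 − 9)²/9 = 144/9 = 16.000
4: (2 − 9)²/9 = 49/9 = 5.444
5: (6 − 9)²/9 = 9/9 = 1.000
6: (6 − 9)²/9 = 9/9 = 1.000
7: (4 − 9)²/9 = 25/9 = 2.778
8: (9 − 9)²/9 = 0/9 = 0.000
9: (3 − 9)²/9 = 36/9 = 4.000
Sum = 48.22
df = 9. Since 48.22 > 14.684, we reject H₀.

48.22; reject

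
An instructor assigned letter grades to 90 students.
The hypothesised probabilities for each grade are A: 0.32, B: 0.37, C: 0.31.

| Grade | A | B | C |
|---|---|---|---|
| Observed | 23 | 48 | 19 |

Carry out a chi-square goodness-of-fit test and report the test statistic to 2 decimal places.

10.50

Expected counts E_i = n·p_i: 90×0.32 = 28.8, 90×0.37 = 33.3, 90×0.31 = 27.9.
cat         O        E   (O−E)²/E
A          23     28.8      1.168
B          48     33.3      6.489
C          19     27.9      2.839
Sum = 10.50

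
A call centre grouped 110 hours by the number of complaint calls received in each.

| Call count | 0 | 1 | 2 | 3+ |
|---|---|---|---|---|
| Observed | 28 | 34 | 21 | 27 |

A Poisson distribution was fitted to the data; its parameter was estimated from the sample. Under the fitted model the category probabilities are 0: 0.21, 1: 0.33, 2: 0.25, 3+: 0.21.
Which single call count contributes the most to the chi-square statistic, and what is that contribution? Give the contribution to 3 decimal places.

2, 1.536

Expected counts E_i = n·p_i: 110×0.21 = 23.1, 110×0.33 = 36.3, 110×0.25 = 27.5, 110×0.21 = 23.1.
χ² = (28−23.1)²/23.1 + (34−36.3)²/36.3 + (21−27.5)²/27.5 + (27−23.1)²/23.1
   = 1.0394 + 0.1457 + 1.5364 + 0.6584
The largest term is for 2: 1.536.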